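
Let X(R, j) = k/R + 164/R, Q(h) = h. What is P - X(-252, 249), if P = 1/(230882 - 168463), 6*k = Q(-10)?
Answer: 4342687/6741252 ≈ 0.64420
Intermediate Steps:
k = -5/3 (k = (1/6)*(-10) = -5/3 ≈ -1.6667)
P = 1/62419 ≈ 1.6021e-5
X(R, j) = 487/(3*R) (X(R, j) = -5/(3*R) + 164/R = 487/(3*R))
P - X(-252, 249) = 1/62419 - 487/(3*(-252)) = 1/62419 - 487*(-1)/(3*252) = 1/62419 - 1*(-487/756) = 1/62419 + 487/756 = 4342687/6741252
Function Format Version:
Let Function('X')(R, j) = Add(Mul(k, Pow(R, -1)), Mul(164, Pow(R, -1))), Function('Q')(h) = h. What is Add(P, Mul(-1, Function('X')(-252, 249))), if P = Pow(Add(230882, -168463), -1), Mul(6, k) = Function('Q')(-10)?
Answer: Rational(4342687, 6741252) ≈ 0.64420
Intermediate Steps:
k = Rational(-5, 3) (k = Mul(Rational(1, 6), -10) = Rational(-5, 3) ≈ -1.6667)
P = Rational(1, 62419) (P = Pow(62419, -1) = Rational(1, 62419) ≈ 1.6021e-5)
Function('X')(R, j) = Mul(Rational(487, 3), Pow(R, -1)) (Function('X')(R, j) = Add(Mul(Rational(-5, 3), Pow(R, -1)), Mul(164, Pow(R, -1))) = Mul(Rational(487, 3), Pow(R, -1)))
Add(P, Mul(-1, Function('X')(-252, 249))) = Add(Rational(1, 62419), Mul(-1, Mul(Rational(487, 3), Pow(-252, -1)))) = Add(Rational(1, 62419), Mul(-1, Mul(Rational(487, 3), Rational(-1, 252)))) = Add(Rational(1, 62419), Mul(-1, Rational(-487, 756))) = Add(Rational(1, 62419), Rational(487, 756)) = Rational(4342687, 6741252)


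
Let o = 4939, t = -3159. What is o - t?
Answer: 8098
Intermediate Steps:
o - t = 4939 - 1*(-3159) = 4939 + 3159 = 8098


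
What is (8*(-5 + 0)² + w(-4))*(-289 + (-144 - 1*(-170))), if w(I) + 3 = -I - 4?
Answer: -51811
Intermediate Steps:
w(I) = -7 - I (w(I) = -3 + (-I - 4) = -3 + (-4 - I) = -7 - I)
(8*(-5 + 0)² + w(-4))*(-289 + (-144 - 1*(-170))) = (8*(-5 + 0)² + (-7 - 1*(-4)))*(-289 + (-144 - 1*(-170))) = (8*(-5)² + (-7 + 4))*(-289 + (-144 + 170)) = (8*25 - 3)*(-289 + 26) = (200 - 3)*(-263) = 197*(-263) = -51811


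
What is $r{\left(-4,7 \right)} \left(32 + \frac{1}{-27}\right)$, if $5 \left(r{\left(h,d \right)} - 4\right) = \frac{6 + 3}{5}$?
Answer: $\frac{94067}{675} \approx 139.36$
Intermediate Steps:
$r{\left(h,d \right)} = \frac{109}{25}$ ($r{\left(h,d \right)} = 4 + \frac{\left(6 + 3\right) \frac{1}{5}}{5} = 4 + \frac{9 \cdot \frac{1}{5}}{5} = 4 + \frac{1}{5} \cdot \frac{9}{5} = 4 + \frac{9}{25} = \frac{109}{25}$)
$r{\left(-4,7 \right)} \left(32 + \frac{1}{-27}\right) = \frac{109 \left(32 + \frac{1}{-27}\right)}{25} = \frac{109 \left(32 - \frac{1}{27}\right)}{25} = \frac{109}{25} \cdot \frac{863}{27} = \frac{94067}{675}$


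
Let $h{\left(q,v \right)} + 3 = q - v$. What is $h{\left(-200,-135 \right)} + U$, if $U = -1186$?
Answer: $-1254$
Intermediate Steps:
$h{\left(q,v \right)} = -3 + q - v$ ($h{\left(q,v \right)} = -3 + \left(q - v\right) = -3 + q - v$)
$h{\left(-200,-135 \right)} + U = \left(-3 - 200 - -135\right) - 1186 = \left(-3 - 200 + 135\right) - 1186 = -68 - 1186 = -1254$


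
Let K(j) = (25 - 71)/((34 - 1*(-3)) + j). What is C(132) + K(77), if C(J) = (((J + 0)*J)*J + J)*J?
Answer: 17305952377/57 ≈ 3.0361e+8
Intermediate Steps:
K(j) = -46/(37 + j) (K(j) = -46/((34 + 3) + j) = -46/(37 + j))
C(J) = J*(J + J³) (C(J) = ((J*J)*J + J)*J = (J²*J + J)*J = (J³ + J)*J = (J + J³)*J = J*(J + J³))
C(132) + K(77) = (132² + 132⁴) - 46/(37 + 77) = (17424 + 303595776) - 46/114 = 303613200 - 46*1/114 = 303613200 - 23/57 = 17305952377/57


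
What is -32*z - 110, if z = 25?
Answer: -910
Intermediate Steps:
-32*z - 110 = -32*25 - 110 = -800 - 110 = -910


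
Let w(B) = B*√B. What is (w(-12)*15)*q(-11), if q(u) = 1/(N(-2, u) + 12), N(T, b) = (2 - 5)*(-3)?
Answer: -120*I*√3/7 ≈ -29.692*I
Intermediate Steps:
w(B) = B^(3/2)
N(T, b) = 9 (N(T, b) = -3*(-3) = 9)
q(u) = 1/21 (q(u) = 1/(9 + 12) = 1/21)
(w(-12)*15)*q(-11) = ((-12)^(3/2)*15)*(1/21) = (-24*I*√3*15)*(1/21) = -360*I*√3*(1/21) = -120*I*√3/7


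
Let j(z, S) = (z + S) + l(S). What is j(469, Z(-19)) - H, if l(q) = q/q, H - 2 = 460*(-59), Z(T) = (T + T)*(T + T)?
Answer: 29052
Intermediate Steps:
Z(T) = 4*T² (Z(T) = (2*T)*(2*T) = 4*T²)
H = -27138 (H = 2 + 460*(-59) = 2 - 27140 = -27138)
l(q) = 1
j(z, S) = 1 + S + z (j(z, S) = (z + S) + 1 = (S + z) + 1 = 1 + S + z)
j(469, Z(-19)) - H = (1 + 4*(-19)² + 469) - 1*(-27138) = (1 + 4*361 + 469) + 27138 = (1 + 1444 + 469) + 27138 = 1914 + 27138 = 29052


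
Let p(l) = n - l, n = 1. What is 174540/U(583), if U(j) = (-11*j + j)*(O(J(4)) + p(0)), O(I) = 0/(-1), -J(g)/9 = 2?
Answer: -17454/583 ≈ -29.938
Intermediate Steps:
J(g) = -18 (J(g) = -9*2 = -18)
O(I) = 0 (O(I) = 0*(-1) = 0)
p(l) = 1 - l
U(j) = -10*j (U(j) = (-11*j + j)*(0 + (1 - 1*0)) = (-10*j)*(0 + (1 + 0)) = (-10*j)*(0 + 1) = -10*j*1 = -10*j)
174540/U(583) = 174540/((-10*583)) = 174540/(-5830) = 174540*(-1/5830) = -17454/583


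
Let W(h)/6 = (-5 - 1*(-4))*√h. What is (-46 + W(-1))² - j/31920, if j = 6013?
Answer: 9483941/4560 + 552*I ≈ 2079.8 + 552.0*I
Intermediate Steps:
W(h) = -6*√h (W(h) = 6*((-5 - 1*(-4))*√h) = 6*((-5 + 4)*√h) = 6*(-√h) = -6*√h)
(-46 + W(-1))² - j/31920 = (-46 - 6*I)² - 6013/31920 = (-46 - 6*I)² - 1*859/4560 = (-46 - 6*I)² - 859/4560 = -859/4560 + (-46 - 6*I)²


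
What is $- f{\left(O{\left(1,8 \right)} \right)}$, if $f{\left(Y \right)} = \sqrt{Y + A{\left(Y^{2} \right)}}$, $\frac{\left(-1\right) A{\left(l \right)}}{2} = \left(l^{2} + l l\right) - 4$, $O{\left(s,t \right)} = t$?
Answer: $- 4 i \sqrt{1023} \approx - 127.94 i$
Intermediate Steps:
$A{\left(l \right)} = 8 - 4 l^{2}$ ($A{\left(l \right)} = - 2 \left(\left(l^{2} + l l\right) - 4\right) = - 2 \left(\left(l^{2} + l^{2}\right) - 4\right) = - 2 \left(2 l^{2} - 4\right) = - 2 \left(-4 + 2 l^{2}\right) = 8 - 4 l^{2}$)
$f{\left(Y \right)} = \sqrt{8 + Y - 4 Y^{4}}$ ($f{\left(Y \right)} = \sqrt{Y - \left(-8 + 4 \left(Y^{2}\right)^{2}\right)} = \sqrt{Y - \left(-8 + 4 Y^{4}\right)} = \sqrt{8 + Y - 4 Y^{4}}$)
$- f{\left(O{\left(1,8 \right)} \right)} = - \sqrt{8 + 8 - 4 \cdot 8^{4}} = - \sqrt{8 + 8 - 16384} = - \sqrt{-16368} = - 4 i \sqrt{1023}$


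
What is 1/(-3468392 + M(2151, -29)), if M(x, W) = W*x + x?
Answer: -1/3528620 ≈ -2.8340e-7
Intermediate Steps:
M(x, W) = x + W*x
1/(-3468392 + M(2151, -29)) = 1/(-3468392 + 2151*(1 - 29)) = 1/(-3468392 + 2151*(-28)) = 1/(-3468392 - 60228) = 1/(-3528620) = -1/3528620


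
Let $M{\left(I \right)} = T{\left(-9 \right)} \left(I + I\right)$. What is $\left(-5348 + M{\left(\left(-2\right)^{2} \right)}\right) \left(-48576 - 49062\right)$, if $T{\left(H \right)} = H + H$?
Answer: $536227896$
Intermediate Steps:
$T{\left(H \right)} = 2 H$
$M{\left(I \right)} = - 36 I$ ($M{\left(I \right)} = 2 \left(-9\right) \left(I + I\right) = - 18 \cdot 2 I = - 36 I$)
$\left(-5348 + M{\left(\left(-2\right)^{2} \right)}\right) \left(-48576 - 49062\right) = \left(-5348 - 36 \left(-2\right)^{2}\right) \left(-48576 - 49062\right) = \left(-5348 - 144\right) \left(-97638\right) = \left(-5492\right) \left(-97638\right) = 536227896$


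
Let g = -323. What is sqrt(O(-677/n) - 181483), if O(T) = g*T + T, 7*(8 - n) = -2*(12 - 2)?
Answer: 5*I*sqrt(9322730)/38 ≈ 401.75*I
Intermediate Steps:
n = 76/7 (n = 8 - (-2)*(12 - 2)/7 = 8 - (-2)*10/7 = 8 - 1/7*(-20) = 8 + 20/7 = 76/7 ≈ 10.857)
O(T) = -322*T (O(T) = -323*T + T = -322*T)
sqrt(O(-677/n) - 181483) = sqrt(-(-217994)/76/7 - 181483) = sqrt(-(-217994)*7/76 - 181483) = sqrt(-322*(-4739/76) - 181483) = sqrt(762979/38 - 181483) = sqrt(-6133375/38) = 5*I*sqrt(9322730)/38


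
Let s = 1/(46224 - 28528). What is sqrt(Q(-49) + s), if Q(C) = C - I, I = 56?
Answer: I*sqrt(2055035374)/4424 ≈ 10.247*I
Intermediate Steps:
Q(C) = -56 + C (Q(C) = C - 1*56 = C - 56 = -56 + C)
s = 1/17696 ≈ 5.6510e-5
sqrt(Q(-49) + s) = sqrt((-56 - 49) + 1/17696) = sqrt(-105 + 1/17696) = sqrt(-1858079/17696) = I*sqrt(2055035374)/4424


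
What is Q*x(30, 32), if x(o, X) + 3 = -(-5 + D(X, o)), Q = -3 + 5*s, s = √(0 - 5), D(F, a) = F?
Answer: 90 - 150*I*√5 ≈ 90.0 - 335.41*I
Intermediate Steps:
s = I*√5 (s = √(-5) = I*√5 ≈ 2.2361*I)
Q = -3 + 5*I*√5 (Q = -3 + 5*(I*√5) = -3 + 5*I*√5 ≈ -3.0 + 11.18*I)
x(o, X) = 2 - X (x(o, X) = -3 - (-5 + X) = -3 + (5 - X) = 2 - X)
Q*x(30, 32) = (-3 + 5*I*√5)*(2 - 1*32) = (-3 + 5*I*√5)*(2 - 32) = (-3 + 5*I*√5)*(-30) = 90 - 150*I*√5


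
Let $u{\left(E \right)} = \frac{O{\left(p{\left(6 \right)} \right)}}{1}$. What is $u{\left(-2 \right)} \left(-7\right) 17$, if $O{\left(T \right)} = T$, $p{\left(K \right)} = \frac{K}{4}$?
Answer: $- \frac{357}{2} \approx -178.5$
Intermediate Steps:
$p{\left(K \right)} = \frac{K}{4}$ ($p{\left(K \right)} = K \frac{1}{4} = \frac{K}{4}$)
$u{\left(E \right)} = \frac{3}{2}$ ($u{\left(E \right)} = \frac{\frac{1}{4} \cdot 6}{1} = \frac{3}{2} \cdot 1 = \frac{3}{2}$)
$u{\left(-2 \right)} \left(-7\right) 17 = \frac{3}{2} \left(-7\right) 17 = \left(- \frac{21}{2}\right) 17 = - \frac{357}{2}$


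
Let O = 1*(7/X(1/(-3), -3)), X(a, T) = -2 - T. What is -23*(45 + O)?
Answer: -1196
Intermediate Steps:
O = 7 (O = 1*(7/(-2 - 1*(-3))) = 1*(7/(-2 + 3)) = 1*(7/1) = 1*(7*1) = 1*7 = 7)
-23*(45 + O) = -23*(45 + 7) = -23*52 = -1196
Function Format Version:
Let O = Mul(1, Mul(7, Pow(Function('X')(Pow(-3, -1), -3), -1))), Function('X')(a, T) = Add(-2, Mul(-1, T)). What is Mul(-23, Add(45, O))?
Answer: -1196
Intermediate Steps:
O = 7 (O = Mul(1, Mul(7, Pow(Add(-2, Mul(-1, -3)), -1))) = Mul(1, Mul(7, Pow(Add(-2, 3), -1))) = Mul(1, Mul(7, Pow(1, -1))) = Mul(1, Mul(7, 1)) = Mul(1, 7) = 7)
Mul(-23, Add(45, O)) = Mul(-23, Add(45, 7)) = Mul(-23, 52) = -1196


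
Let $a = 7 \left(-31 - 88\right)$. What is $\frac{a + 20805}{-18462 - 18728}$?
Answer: $- \frac{9986}{18595} \approx -0.53703$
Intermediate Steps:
$a = -833$ ($a = 7 \left(-119\right) = -833$)
$\frac{a + 20805}{-18462 - 18728} = \frac{-833 + 20805}{-18462 - 18728} = \frac{19972}{-37190} = 19972 \left(- \frac{1}{37190}\right) = - \frac{9986}{18595}$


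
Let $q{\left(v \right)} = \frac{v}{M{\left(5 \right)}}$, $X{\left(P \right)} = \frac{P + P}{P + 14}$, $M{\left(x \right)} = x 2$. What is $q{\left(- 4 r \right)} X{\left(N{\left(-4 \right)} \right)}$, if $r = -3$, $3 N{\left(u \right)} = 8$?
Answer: $\frac{48}{125} \approx 0.384$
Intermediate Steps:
$N{\left(u \right)} = \frac{8}{3}$ ($N{\left(u \right)} = \frac{1}{3} \cdot 8 = \frac{8}{3}$)
$M{\left(x \right)} = 2 x$
$X{\left(P \right)} = \frac{2 P}{14 + P}$
$q{\left(v \right)} = \frac{v}{10}$ ($q{\left(v \right)} = \frac{v}{2 \cdot 5} = \frac{v}{10}$)
$q{\left(- 4 r \right)} X{\left(N{\left(-4 \right)} \right)} = \frac{\left(-4\right) \left(-3\right)}{10} \cdot 2 \cdot \frac{8}{3} \frac{1}{14 + \frac{8}{3}} = \frac{1}{10} \cdot 12 \cdot 2 \cdot \frac{8}{3} \frac{1}{\frac{50}{3}} = \frac{6 \cdot 2 \cdot \frac{8}{3} \cdot \frac{3}{50}}{5} = \frac{6}{5} \cdot \frac{8}{25} = \frac{48}{125}$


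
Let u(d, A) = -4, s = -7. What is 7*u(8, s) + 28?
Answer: 0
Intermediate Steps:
7*u(8, s) + 28 = 7*(-4) + 28 = -28 + 28 = 0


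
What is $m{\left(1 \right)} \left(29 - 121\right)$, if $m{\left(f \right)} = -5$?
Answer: $460$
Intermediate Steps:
$m{\left(1 \right)} \left(29 - 121\right) = - 5 \left(29 - 121\right) = \left(-5\right) \left(-92\right) = 460$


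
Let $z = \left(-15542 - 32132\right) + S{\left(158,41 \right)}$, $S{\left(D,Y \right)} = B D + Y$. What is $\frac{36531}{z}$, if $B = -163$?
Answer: $- \frac{36531}{73387} \approx -0.49779$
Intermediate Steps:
$S{\left(D,Y \right)} = Y - 163 D$ ($S{\left(D,Y \right)} = - 163 D + Y = Y - 163 D$)
$z = -73387$ ($z = \left(-15542 - 32132\right) + \left(41 - 25754\right) = -47674 + \left(41 - 25754\right) = -47674 - 25713 = -73387$)
$\frac{36531}{z} = \frac{36531}{-73387} = 36531 \left(- \frac{1}{73387}\right) = - \frac{36531}{73387}$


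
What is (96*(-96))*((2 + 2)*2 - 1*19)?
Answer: 101376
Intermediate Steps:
(96*(-96))*((2 + 2)*2 - 1*19) = -9216*(4*2 - 19) = -9216*(8 - 19) = -9216*(-11) = 101376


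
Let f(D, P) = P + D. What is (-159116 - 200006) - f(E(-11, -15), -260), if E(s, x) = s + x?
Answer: -358836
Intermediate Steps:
f(D, P) = D + P
(-159116 - 200006) - f(E(-11, -15), -260) = (-159116 - 200006) - ((-11 - 15) - 260) = -359122 - (-26 - 260) = -359122 - 1*(-286) = -359122 + 286 = -358836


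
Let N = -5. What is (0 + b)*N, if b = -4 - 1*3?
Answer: 35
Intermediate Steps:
b = -7 (b = -4 - 3 = -7)
(0 + b)*N = (0 - 7)*(-5) = -7*(-5) = 35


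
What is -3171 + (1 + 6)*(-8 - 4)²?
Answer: -2163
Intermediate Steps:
-3171 + (1 + 6)*(-8 - 4)² = -3171 + 7*(-12)² = -3171 + 7*144 = -3171 + 1008 = -2163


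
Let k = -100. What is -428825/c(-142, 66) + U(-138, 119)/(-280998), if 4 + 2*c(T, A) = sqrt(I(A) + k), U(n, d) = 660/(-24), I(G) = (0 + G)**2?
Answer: -24099790555/29785788 - 85765*sqrt(266)/106 ≈ -14005.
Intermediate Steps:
I(G) = G**2
U(n, d) = -55/2 (U(n, d) = 660*(-1/24) = -55/2)
c(T, A) = -2 + sqrt(-100 + A**2)/2 (c(T, A) = -2 + sqrt(A**2 - 100)/2 = -2 + sqrt(-100 + A**2)/2)
-428825/c(-142, 66) + U(-138, 119)/(-280998) = -428825/(-2 + sqrt(-100 + 66**2)/2) - 55/2/(-280998) = -428825/(-2 + sqrt(-100 + 4356)/2) - 55/2*(-1/280998) = -428825/(-2 + sqrt(4256)/2) + 55/561996 = -428825/(-2 + (4*sqrt(266))/2) + 55/561996 = -428825/(-2 + 2*sqrt(266)) + 55/561996 = 55/561996 - 428825/(-2 + 2*sqrt(266))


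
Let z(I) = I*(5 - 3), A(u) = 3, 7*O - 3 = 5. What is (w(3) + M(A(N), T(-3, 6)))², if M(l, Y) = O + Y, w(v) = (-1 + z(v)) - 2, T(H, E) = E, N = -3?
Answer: 5041/49 ≈ 102.88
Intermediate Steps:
O = 8/7 (O = 3/7 + (⅐)*5 = 3/7 + 5/7 = 8/7 ≈ 1.1429)
z(I) = 2*I (z(I) = I*2 = 2*I)
w(v) = -3 + 2*v (w(v) = (-1 + 2*v) - 2 = -3 + 2*v)
M(l, Y) = 8/7 + Y
(w(3) + M(A(N), T(-3, 6)))² = ((-3 + 2*3) + (8/7 + 6))² = ((-3 + 6) + 50/7)² = (3 + 50/7)² = (71/7)² = 5041/49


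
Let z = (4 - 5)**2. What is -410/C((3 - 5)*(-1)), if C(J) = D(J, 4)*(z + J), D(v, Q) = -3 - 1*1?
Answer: 205/6 ≈ 34.167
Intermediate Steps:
D(v, Q) = -4 (D(v, Q) = -3 - 1 = -4)
z = 1 (z = (-1)**2 = 1)
C(J) = -4 - 4*J (C(J) = -4*(1 + J) = -4 - 4*J)
-410/C((3 - 5)*(-1)) = -410/(-4 - 4*(3 - 5)*(-1)) = -410/(-4 - (-8)*(-1)) = -410/(-4 - 4*2) = -410/(-4 - 8) = -410/(-12) = -410*(-1/12) = 205/6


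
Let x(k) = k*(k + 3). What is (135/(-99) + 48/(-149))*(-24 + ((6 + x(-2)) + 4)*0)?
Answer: 66312/1639 ≈ 40.459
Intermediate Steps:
x(k) = k*(3 + k)
(135/(-99) + 48/(-149))*(-24 + ((6 + x(-2)) + 4)*0) = (135/(-99) + 48/(-149))*(-24 + ((6 - 2*(3 - 2)) + 4)*0) = (135*(-1/99) + 48*(-1/149))*(-24 + ((6 - 2*1) + 4)*0) = (-15/11 - 48/149)*(-24 + ((6 - 2) + 4)*0) = -2763*(-24 + (4 + 4)*0)/1639 = -2763*(-24 + 8*0)/1639 = -2763*(-24 + 0)/1639 = -2763/1639*(-24) = 66312/1639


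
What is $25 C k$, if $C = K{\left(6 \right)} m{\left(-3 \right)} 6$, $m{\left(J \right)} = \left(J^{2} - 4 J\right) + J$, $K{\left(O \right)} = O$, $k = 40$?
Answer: $648000$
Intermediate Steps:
$m{\left(J \right)} = J^{2} - 3 J$
$C = 648$ ($C = 6 \left(- 3 \left(-3 - 3\right)\right) 6 = 6 \left(\left(-3\right) \left(-6\right)\right) 6 = 6 \cdot 18 \cdot 6 = 108 \cdot 6 = 648$)
$25 C k = 25 \cdot 648 \cdot 40 = 16200 \cdot 40 = 648000$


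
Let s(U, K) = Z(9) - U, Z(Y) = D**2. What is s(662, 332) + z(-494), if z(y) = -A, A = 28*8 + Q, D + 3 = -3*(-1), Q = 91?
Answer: -977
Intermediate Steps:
D = 0 (D = -3 - 3*(-1) = -3 + 3 = 0)
Z(Y) = 0 (Z(Y) = 0**2 = 0)
A = 315 (A = 28*8 + 91 = 224 + 91 = 315)
s(U, K) = -U (s(U, K) = 0 - U = -U)
z(y) = -315 (z(y) = -1*315 = -315)
s(662, 332) + z(-494) = -1*662 - 315 = -662 - 315 = -977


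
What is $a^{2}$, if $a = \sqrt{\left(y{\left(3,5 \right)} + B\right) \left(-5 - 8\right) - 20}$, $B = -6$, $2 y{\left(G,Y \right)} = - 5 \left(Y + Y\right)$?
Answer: $383$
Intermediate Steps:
$y{\left(G,Y \right)} = - 5 Y$ ($y{\left(G,Y \right)} = \frac{\left(-5\right) \left(Y + Y\right)}{2} = \frac{\left(-5\right) 2 Y}{2} = \frac{\left(-10\right) Y}{2} = - 5 Y$)
$a = \sqrt{383}$ ($a = \sqrt{\left(\left(-5\right) 5 - 6\right) \left(-5 - 8\right) - 20} = \sqrt{\left(-25 - 6\right) \left(-13\right) - 20} = \sqrt{\left(-31\right) \left(-13\right) - 20} = \sqrt{403 - 20} = \sqrt{383} \approx 19.57$)
$a^{2} = \left(\sqrt{383}\right)^{2} = 383$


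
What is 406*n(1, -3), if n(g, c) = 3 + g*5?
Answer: 3248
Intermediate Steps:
n(g, c) = 3 + 5*g
406*n(1, -3) = 406*(3 + 5*1) = 406*(3 + 5) = 406*8 = 3248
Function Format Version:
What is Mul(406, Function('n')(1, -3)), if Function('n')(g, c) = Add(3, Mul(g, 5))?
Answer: 3248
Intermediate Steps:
Function('n')(g, c) = Add(3, Mul(5, g))
Mul(406, Function('n')(1, -3)) = Mul(406, Add(3, Mul(5, 1))) = Mul(406, Add(3, 5)) = Mul(406, 8) = 3248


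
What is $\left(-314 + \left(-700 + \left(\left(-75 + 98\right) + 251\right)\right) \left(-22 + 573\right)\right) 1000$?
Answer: $-235040000$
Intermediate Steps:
$\left(-314 + \left(-700 + \left(\left(-75 + 98\right) + 251\right)\right) \left(-22 + 573\right)\right) 1000 = \left(-314 + \left(-700 + \left(23 + 251\right)\right) 551\right) 1000 = \left(-314 + \left(-700 + 274\right) 551\right) 1000 = \left(-314 - 234726\right) 1000 = \left(-235040\right) 1000 = -235040000$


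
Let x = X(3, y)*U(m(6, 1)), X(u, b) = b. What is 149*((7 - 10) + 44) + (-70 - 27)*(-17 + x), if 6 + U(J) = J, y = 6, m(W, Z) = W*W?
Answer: -9702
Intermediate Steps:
m(W, Z) = W**2
U(J) = -6 + J
x = 180 (x = 6*(-6 + 6**2) = 6*(-6 + 36) = 6*30 = 180)
149*((7 - 10) + 44) + (-70 - 27)*(-17 + x) = 149*((7 - 10) + 44) + (-70 - 27)*(-17 + 180) = 149*(-3 + 44) - 97*163 = 149*41 - 15811 = 6109 - 15811 = -9702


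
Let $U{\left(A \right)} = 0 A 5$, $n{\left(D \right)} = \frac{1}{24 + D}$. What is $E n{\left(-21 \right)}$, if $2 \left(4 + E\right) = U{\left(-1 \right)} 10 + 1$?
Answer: $- \frac{7}{6} \approx -1.1667$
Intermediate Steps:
$U{\left(A \right)} = 0$ ($U{\left(A \right)} = 0 \cdot 5 = 0$)
$E = - \frac{7}{2}$ ($E = -4 + \frac{0 \cdot 10 + 1}{2} = -4 + \frac{0 + 1}{2} = -4 + \frac{1}{2} \cdot 1 = -4 + \frac{1}{2} = - \frac{7}{2} \approx -3.5$)
$E n{\left(-21 \right)} = - \frac{7}{2 \left(24 - 21\right)} = - \frac{7}{2 \cdot 3} = \left(- \frac{7}{2}\right) \frac{1}{3} = - \frac{7}{6}$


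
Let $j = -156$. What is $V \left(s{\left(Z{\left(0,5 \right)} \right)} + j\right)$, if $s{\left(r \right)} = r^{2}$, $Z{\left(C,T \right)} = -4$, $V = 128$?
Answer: $-17920$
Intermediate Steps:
$V \left(s{\left(Z{\left(0,5 \right)} \right)} + j\right) = 128 \left(\left(-4\right)^{2} - 156\right) = 128 \left(16 - 156\right) = 128 \left(-140\right) = -17920$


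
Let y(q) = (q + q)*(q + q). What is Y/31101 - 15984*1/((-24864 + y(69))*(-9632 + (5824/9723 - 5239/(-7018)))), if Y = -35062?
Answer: -1596833664077126254/1416079071263038245 ≈ -1.1276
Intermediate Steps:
y(q) = 4*q**2 (y(q) = (2*q)*(2*q) = 4*q**2)
Y/31101 - 15984*1/((-24864 + y(69))*(-9632 + (5824/9723 - 5239/(-7018)))) = -35062/31101 - 15984*1/((-24864 + 4*69**2)*(-9632 + (5824/9723 - 5239/(-7018)))) = -35062*1/31101 - 15984*1/((-24864 + 4*4761)*(-9632 + (5824*(1/9723) - 5239*(-1/7018)))) = -35062/31101 - 15984*1/((-24864 + 19044)*(-9632 + (832/1389 + 5239/7018))) = -35062/31101 - 15984*(-1/(5820*(-9632 + 13115947/9748002))) = -35062/31101 - 15984/((-5820*(-93879639317/9748002))) = -35062/31101 - 15984/91063250137490/1624667 = -35062/31101 - 15984*1624667/91063250137490 = -35062/31101 - 12984338664/45531625068745 = -1596833664077126254/1416079071263038245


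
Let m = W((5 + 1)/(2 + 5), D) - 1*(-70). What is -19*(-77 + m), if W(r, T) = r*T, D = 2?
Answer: 703/7 ≈ 100.43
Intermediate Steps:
W(r, T) = T*r
m = 502/7 (m = 2*((5 + 1)/(2 + 5)) - 1*(-70) = 2*(6/7) + 70 = 12/7 + 70 = 502/7 ≈ 71.714)
-19*(-77 + m) = -19*(-77 + 502/7) = -19*(-37/7) = 703/7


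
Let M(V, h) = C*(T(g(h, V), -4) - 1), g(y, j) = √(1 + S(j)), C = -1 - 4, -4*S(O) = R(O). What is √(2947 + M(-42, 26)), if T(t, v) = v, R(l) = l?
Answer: 2*√743 ≈ 54.516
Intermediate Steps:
S(O) = -O/4
C = -5
g(y, j) = √(1 - j/4)
M(V, h) = 25 (M(V, h) = -5*(-4 - 1) = -5*(-5) = 25)
√(2947 + M(-42, 26)) = √(2947 + 25) = √2972 = 2*√743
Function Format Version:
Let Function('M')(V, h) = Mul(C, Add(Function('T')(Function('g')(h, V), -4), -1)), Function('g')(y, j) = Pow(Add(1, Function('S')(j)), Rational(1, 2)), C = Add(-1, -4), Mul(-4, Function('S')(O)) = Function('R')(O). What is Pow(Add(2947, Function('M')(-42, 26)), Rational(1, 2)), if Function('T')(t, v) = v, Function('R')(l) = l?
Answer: Mul(2, Pow(743, Rational(1, 2))) ≈ 54.516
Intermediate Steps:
Function('S')(O) = Mul(Rational(-1, 4), O)
C = -5
Function('g')(y, j) = Pow(Add(1, Mul(Rational(-1, 4), j)), Rational(1, 2))
Function('M')(V, h) = 25 (Function('M')(V, h) = Mul(-5, Add(-4, -1)) = Mul(-5, -5) = 25)
Pow(Add(2947, Function('M')(-42, 26)), Rational(1, 2)) = Pow(Add(2947, 25), Rational(1, 2)) = Pow(2972, Rational(1, 2)) = Mul(2, Pow(743, Rational(1, 2)))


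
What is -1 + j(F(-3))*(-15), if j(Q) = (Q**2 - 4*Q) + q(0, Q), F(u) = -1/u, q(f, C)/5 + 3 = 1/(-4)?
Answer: 3133/12 ≈ 261.08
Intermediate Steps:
q(f, C) = -65/4 (q(f, C) = -15 + 5/(-4) = -15 + 5*(-1/4) = -15 - 5/4 = -65/4)
F(u) = -1/u
j(Q) = -65/4 + Q**2 - 4*Q (j(Q) = (Q**2 - 4*Q) - 65/4 = -65/4 + Q**2 - 4*Q)
-1 + j(F(-3))*(-15) = -1 + (-65/4 + (-1/(-3))**2 - (-4)/(-3))*(-15) = -1 + (-65/4 + (-1*(-1/3))**2 - (-4)*(-1)/3)*(-15) = -1 + (-65/4 + (1/3)**2 - 4*1/3)*(-15) = -1 + (-65/4 + 1/9 - 4/3)*(-15) = -1 - 629/36*(-15) = -1 + 3145/12 = 3133/12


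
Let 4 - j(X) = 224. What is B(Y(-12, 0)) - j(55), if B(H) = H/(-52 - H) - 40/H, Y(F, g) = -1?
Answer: 13261/51 ≈ 260.02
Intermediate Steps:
j(X) = -220 (j(X) = 4 - 1*224 = 4 - 224 = -220)
B(H) = -40/H + H/(-52 - H)
B(Y(-12, 0)) - j(55) = (-2080 - 1*(-1)² - 40*(-1))/((-1)*(52 - 1)) - 1*(-220) = -1*(-2080 - 1*1 + 40)/51 + 220 = -1*1/51*(-2080 - 1 + 40) + 220 = -1*1/51*(-2041) + 220 = 2041/51 + 220 = 13261/51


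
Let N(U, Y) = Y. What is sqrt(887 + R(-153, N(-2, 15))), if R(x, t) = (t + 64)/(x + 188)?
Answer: 2*sqrt(272335)/35 ≈ 29.820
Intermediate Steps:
R(x, t) = (64 + t)/(188 + x)
sqrt(887 + R(-153, N(-2, 15))) = sqrt(887 + (64 + 15)/(188 - 153)) = sqrt(887 + 79/35) = sqrt(31124/35) = 2*sqrt(272335)/35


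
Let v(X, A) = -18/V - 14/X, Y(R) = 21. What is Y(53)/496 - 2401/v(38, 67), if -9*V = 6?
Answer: -11308199/125488 ≈ -90.114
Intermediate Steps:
V = -⅔ (V = -⅑*6 = -⅔ ≈ -0.66667)
v(X, A) = 27 - 14/X (v(X, A) = -18/(-⅔) - 14/X = -18*(-3/2) - 14/X = 27 - 14/X)
Y(53)/496 - 2401/v(38, 67) = 21/496 - 2401/(27 - 14/38) = 21*(1/496) - 2401/(27 - 14*1/38) = 21/496 - 2401/(27 - 7/19) = 21/496 - 2401/506/19 = 21/496 - 2401*19/506 = 21/496 - 45619/506 = -11308199/125488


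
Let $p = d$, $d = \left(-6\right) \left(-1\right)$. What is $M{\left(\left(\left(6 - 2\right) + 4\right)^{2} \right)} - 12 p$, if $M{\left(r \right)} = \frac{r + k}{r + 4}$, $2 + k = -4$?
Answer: $- \frac{2419}{34} \approx -71.147$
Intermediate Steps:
$k = -6$ ($k = -2 - 4 = -6$)
$d = 6$
$p = 6$
$M{\left(r \right)} = \frac{-6 + r}{4 + r}$ ($M{\left(r \right)} = \frac{r - 6}{r + 4} = \frac{-6 + r}{4 + r}$)
$M{\left(\left(\left(6 - 2\right) + 4\right)^{2} \right)} - 12 p = \frac{-6 + \left(\left(6 - 2\right) + 4\right)^{2}}{4 + \left(\left(6 - 2\right) + 4\right)^{2}} - 72 = \frac{-6 + \left(4 + 4\right)^{2}}{4 + \left(4 + 4\right)^{2}} - 72 = \frac{-6 + 8^{2}}{4 + 8^{2}} - 72 = \frac{-6 + 64}{4 + 64} - 72 = \frac{1}{68} \cdot 58 - 72 = \frac{29}{34} - 72 = - \frac{2419}{34}$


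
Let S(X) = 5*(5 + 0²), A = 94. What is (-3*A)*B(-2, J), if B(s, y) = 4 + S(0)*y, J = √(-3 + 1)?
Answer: -1128 - 7050*I*√2 ≈ -1128.0 - 9970.2*I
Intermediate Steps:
S(X) = 25 (S(X) = 5*(5 + 0) = 5*5 = 25)
J = I*√2 (J = √(-2) = I*√2 ≈ 1.4142*I)
B(s, y) = 4 + 25*y
(-3*A)*B(-2, J) = (-3*94)*(4 + 25*(I*√2)) = -282*(4 + 25*I*√2) = -1128 - 7050*I*√2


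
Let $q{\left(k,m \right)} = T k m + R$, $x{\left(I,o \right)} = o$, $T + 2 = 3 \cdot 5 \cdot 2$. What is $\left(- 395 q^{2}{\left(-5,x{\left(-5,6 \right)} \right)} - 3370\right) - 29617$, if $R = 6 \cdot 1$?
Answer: $-274777607$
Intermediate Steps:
$T = 28$ ($T = -2 + 3 \cdot 5 \cdot 2 = -2 + 15 \cdot 2 = -2 + 30 = 28$)
$R = 6$
$q{\left(k,m \right)} = 6 + 28 k m$ ($q{\left(k,m \right)} = 28 k m + 6 = 6 + 28 k m$)
$\left(- 395 q^{2}{\left(-5,x{\left(-5,6 \right)} \right)} - 3370\right) - 29617 = \left(- 395 \left(6 + 28 \left(-5\right) 6\right)^{2} - 3370\right) - 29617 = \left(- 395 \left(6 - 840\right)^{2} - 3370\right) - 29617 = \left(- 395 \left(-834\right)^{2} - 3370\right) - 29617 = \left(\left(-395\right) 695556 - 3370\right) - 29617 = \left(-274744620 - 3370\right) - 29617 = -274747990 - 29617 = -274777607$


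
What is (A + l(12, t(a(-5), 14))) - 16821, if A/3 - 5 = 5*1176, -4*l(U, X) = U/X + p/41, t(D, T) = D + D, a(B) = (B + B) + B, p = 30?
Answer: 170953/205 ≈ 833.92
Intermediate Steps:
a(B) = 3*B (a(B) = 2*B + B = 3*B)
t(D, T) = 2*D
l(U, X) = -15/82 - U/(4*X) (l(U, X) = -(U/X + 30/41)/4 = -(30/41 + U/X)/4 = -15/82 - U/(4*X))
A = 17655 (A = 15 + 3*(5*1176) = 15 + 3*5880 = 15 + 17640 = 17655)
(A + l(12, t(a(-5), 14))) - 16821 = (17655 + (-15/82 - ¼*12/2*(3*(-5)))) - 16821 = (17655 + (-15/82 - ¼*12/2*(-15))) - 16821 = (17655 + (-15/82 - ¼*12/(-30))) - 16821 = (17655 + (-15/82 - ¼*12*(-1/30))) - 16821 = (17655 + (-15/82 + ⅒)) - 16821 = (17655 - 17/205) - 16821 = 3619258/205 - 16821 = 170953/205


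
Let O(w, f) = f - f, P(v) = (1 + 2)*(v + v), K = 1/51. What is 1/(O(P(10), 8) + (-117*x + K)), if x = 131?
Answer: -51/781676 ≈ -6.5244e-5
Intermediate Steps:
K = 1/51 ≈ 0.019608
P(v) = 6*v (P(v) = 3*(2*v) = 6*v)
O(w, f) = 0
1/(O(P(10), 8) + (-117*x + K)) = 1/(0 + (-117*131 + 1/51)) = 1/(0 + (-15327 + 1/51)) = 1/(0 - 781676/51) = 1/(-781676/51) = -51/781676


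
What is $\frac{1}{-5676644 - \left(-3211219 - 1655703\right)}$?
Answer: $- \frac{1}{809722} \approx -1.235 \cdot 10^{-6}$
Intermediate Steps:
$\frac{1}{-5676644 - \left(-3211219 - 1655703\right)} = \frac{1}{-5676644 - -4866922} = \frac{1}{-5676644 + 4866922} = \frac{1}{-809722} = - \frac{1}{809722}$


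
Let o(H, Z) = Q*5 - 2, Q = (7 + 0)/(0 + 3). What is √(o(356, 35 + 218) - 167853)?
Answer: I*√1510590/3 ≈ 409.69*I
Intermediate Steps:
Q = 7/3 ≈ 2.3333
o(H, Z) = 29/3 (o(H, Z) = (7/3)*5 - 2 = 35/3 - 2 = 29/3)
√(o(356, 35 + 218) - 167853) = √(29/3 - 167853) = √(-503530/3) = I*√1510590/3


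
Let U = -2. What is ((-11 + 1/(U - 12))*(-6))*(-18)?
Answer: -8370/7 ≈ -1195.7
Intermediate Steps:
((-11 + 1/(U - 12))*(-6))*(-18) = ((-11 + 1/(-2 - 12))*(-6))*(-18) = ((-11 + 1/(-14))*(-6))*(-18) = ((-11 - 1/14)*(-6))*(-18) = -155/14*(-6)*(-18) = (465/7)*(-18) = -8370/7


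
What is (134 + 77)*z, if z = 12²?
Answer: 30384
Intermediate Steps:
z = 144
(134 + 77)*z = (134 + 77)*144 = 211*144 = 30384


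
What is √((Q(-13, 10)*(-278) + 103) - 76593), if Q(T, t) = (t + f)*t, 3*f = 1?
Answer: 5*I*√37878/3 ≈ 324.37*I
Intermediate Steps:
f = ⅓ (f = (⅓)*1 = ⅓ ≈ 0.33333)
Q(T, t) = t*(⅓ + t) (Q(T, t) = (t + ⅓)*t = (⅓ + t)*t = t*(⅓ + t))
√((Q(-13, 10)*(-278) + 103) - 76593) = √(((10*(⅓ + 10))*(-278) + 103) - 76593) = √(((10*(31/3))*(-278) + 103) - 76593) = √(((310/3)*(-278) + 103) - 76593) = √((-86180/3 + 103) - 76593) = √(-85871/3 - 76593) = √(-315650/3) = 5*I*√37878/3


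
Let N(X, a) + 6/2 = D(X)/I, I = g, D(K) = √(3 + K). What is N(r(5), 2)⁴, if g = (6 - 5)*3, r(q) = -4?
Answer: (9 - I)⁴/81 ≈ 75.012 - 35.556*I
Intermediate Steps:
g = 3 (g = 1*3 = 3)
I = 3
N(X, a) = -3 + √(3 + X)/3
N(r(5), 2)⁴ = (-3 + √(3 - 4)/3)⁴ = (-3 + √(-1)/3)⁴ = (-3 + I/3)⁴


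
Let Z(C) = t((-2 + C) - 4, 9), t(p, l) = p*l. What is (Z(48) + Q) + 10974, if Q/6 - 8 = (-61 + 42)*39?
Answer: 6954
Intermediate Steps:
Q = -4398 (Q = 48 + 6*((-61 + 42)*39) = 48 + 6*(-19*39) = 48 + 6*(-741) = 48 - 4446 = -4398)
t(p, l) = l*p
Z(C) = -54 + 9*C (Z(C) = 9*((-2 + C) - 4) = 9*(-6 + C) = -54 + 9*C)
(Z(48) + Q) + 10974 = ((-54 + 9*48) - 4398) + 10974 = ((-54 + 432) - 4398) + 10974 = (378 - 4398) + 10974 = -4020 + 10974 = 6954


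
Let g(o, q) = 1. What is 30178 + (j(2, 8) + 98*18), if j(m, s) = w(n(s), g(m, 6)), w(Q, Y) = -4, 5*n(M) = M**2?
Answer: 31938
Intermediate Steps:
n(M) = M**2/5
j(m, s) = -4
30178 + (j(2, 8) + 98*18) = 30178 + (-4 + 98*18) = 30178 + (-4 + 1764) = 30178 + 1760 = 31938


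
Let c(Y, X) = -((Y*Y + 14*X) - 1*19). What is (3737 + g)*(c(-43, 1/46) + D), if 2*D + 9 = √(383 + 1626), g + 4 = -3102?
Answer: -53257031/46 + 4417*√41/2 ≈ -1.1436e+6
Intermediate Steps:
g = -3106 (g = -4 - 3102 = -3106)
D = -9/2 + 7*√41/2 (D = -9/2 + √(383 + 1626)/2 = -9/2 + √2009/2 = -9/2 + (7*√41)/2 = -9/2 + 7*√41/2 ≈ 17.911)
c(Y, X) = 19 - Y² - 14*X (c(Y, X) = -((Y² + 14*X) - 19) = -(-19 + Y² + 14*X) = 19 - Y² - 14*X)
(3737 + g)*(c(-43, 1/46) + D) = (3737 - 3106)*((19 - 1*(-43)² - 14/46) + (-9/2 + 7*√41/2)) = 631*((19 - 1*1849 - 14*1/46) + (-9/2 + 7*√41/2)) = 631*((19 - 1849 - 7/23) + (-9/2 + 7*√41/2)) = 631*(-42097/23 + (-9/2 + 7*√41/2)) = 631*(-84401/46 + 7*√41/2) = -53257031/46 + 4417*√41/2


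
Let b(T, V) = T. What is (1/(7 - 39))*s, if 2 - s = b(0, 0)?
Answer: -1/16 ≈ -0.062500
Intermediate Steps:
s = 2 (s = 2 - 1*0 = 2 + 0 = 2)
(1/(7 - 39))*s = (1/(7 - 39))*2 = (1/(-32))*2 = -1/32*1*2 = -1/32*2 = -1/16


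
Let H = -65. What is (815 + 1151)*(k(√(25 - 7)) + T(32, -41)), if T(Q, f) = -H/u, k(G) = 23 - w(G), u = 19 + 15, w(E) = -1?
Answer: 866023/17 ≈ 50943.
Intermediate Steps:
u = 34
k(G) = 24 (k(G) = 23 - 1*(-1) = 23 + 1 = 24)
T(Q, f) = 65/34 (T(Q, f) = -(-65)/34 = -1*(-65/34) = 65/34)
(815 + 1151)*(k(√(25 - 7)) + T(32, -41)) = (815 + 1151)*(24 + 65/34) = 1966*(881/34) = 866023/17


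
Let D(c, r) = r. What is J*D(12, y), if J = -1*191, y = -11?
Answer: 2101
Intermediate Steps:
J = -191
J*D(12, y) = -191*(-11) = 2101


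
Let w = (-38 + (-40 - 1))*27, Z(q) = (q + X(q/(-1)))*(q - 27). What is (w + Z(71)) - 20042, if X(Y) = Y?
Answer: -22175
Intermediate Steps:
Z(q) = 0 (Z(q) = (q + q/(-1))*(q - 27) = (q + q*(-1))*(-27 + q) = (q - q)*(-27 + q) = 0*(-27 + q) = 0)
w = -2133 (w = (-38 - 41)*27 = -79*27 = -2133)
(w + Z(71)) - 20042 = (-2133 + 0) - 20042 = -2133 - 20042 = -22175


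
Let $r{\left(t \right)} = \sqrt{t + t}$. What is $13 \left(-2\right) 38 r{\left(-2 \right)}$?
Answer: $- 1976 i \approx - 1976.0 i$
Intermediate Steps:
$r{\left(t \right)} = \sqrt{2} \sqrt{t}$ ($r{\left(t \right)} = \sqrt{2 t} = \sqrt{2} \sqrt{t}$)
$13 \left(-2\right) 38 r{\left(-2 \right)} = 13 \left(-2\right) 38 \sqrt{2} \sqrt{-2} = \left(-26\right) 38 \sqrt{2} i \sqrt{2} = - 988 \cdot 2 i = - 1976 i$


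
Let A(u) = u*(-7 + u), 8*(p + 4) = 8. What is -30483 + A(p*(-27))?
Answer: -24489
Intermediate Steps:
p = -3 (p = -4 + (1/8)*8 = -4 + 1 = -3)
-30483 + A(p*(-27)) = -30483 + (-3*(-27))*(-7 - 3*(-27)) = -30483 + 81*(-7 + 81) = -30483 + 81*74 = -30483 + 5994 = -24489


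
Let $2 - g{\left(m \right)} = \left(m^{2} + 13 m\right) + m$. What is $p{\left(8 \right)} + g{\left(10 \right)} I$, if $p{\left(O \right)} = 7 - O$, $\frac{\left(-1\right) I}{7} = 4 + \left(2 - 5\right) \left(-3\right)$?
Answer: $21657$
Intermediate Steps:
$I = -91$ ($I = - 7 \left(4 + \left(2 - 5\right) \left(-3\right)\right) = - 7 \left(4 - -9\right) = - 7 \left(4 + 9\right) = \left(-7\right) 13 = -91$)
$g{\left(m \right)} = 2 - m^{2} - 14 m$ ($g{\left(m \right)} = 2 - \left(\left(m^{2} + 13 m\right) + m\right) = 2 - \left(m^{2} + 14 m\right) = 2 - m^{2} - 14 m$)
$p{\left(8 \right)} + g{\left(10 \right)} I = \left(7 - 8\right) + \left(2 - 10^{2} - 140\right) \left(-91\right) = \left(7 - 8\right) + \left(2 - 100 - 140\right) \left(-91\right) = -1 + \left(2 - 100 - 140\right) \left(-91\right) = -1 - -21658 = -1 + 21658 = 21657$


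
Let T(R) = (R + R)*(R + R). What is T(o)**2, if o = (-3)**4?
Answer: 688747536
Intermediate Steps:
o = 81
T(R) = 4*R**2 (T(R) = (2*R)*(2*R) = 4*R**2)
T(o)**2 = (4*81**2)**2 = (4*6561)**2 = 26244**2 = 688747536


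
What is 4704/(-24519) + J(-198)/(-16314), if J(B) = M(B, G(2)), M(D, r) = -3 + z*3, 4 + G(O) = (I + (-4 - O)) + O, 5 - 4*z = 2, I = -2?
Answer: -34098963/177779096 ≈ -0.19181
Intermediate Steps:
z = 3/4 (z = 5/4 - 1/4*2 = 5/4 - 1/2 = 3/4 ≈ 0.75000)
G(O) = -10 (G(O) = -4 + ((-2 + (-4 - O)) + O) = -4 + ((-6 - O) + O) = -4 - 6 = -10)
M(D, r) = -3/4 (M(D, r) = -3 + (3/4)*3 = -3 + 9/4 = -3/4)
J(B) = -3/4
4704/(-24519) + J(-198)/(-16314) = 4704/(-24519) - 3/4/(-16314) = 4704*(-1/24519) - 3/4*(-1/16314) = -1568/8173 + 1/21752 = -34098963/177779096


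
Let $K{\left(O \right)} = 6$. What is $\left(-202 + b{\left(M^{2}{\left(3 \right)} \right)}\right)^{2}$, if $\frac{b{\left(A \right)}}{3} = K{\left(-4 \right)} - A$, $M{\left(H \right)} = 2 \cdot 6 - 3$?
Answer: $182329$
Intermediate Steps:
$M{\left(H \right)} = 9$ ($M{\left(H \right)} = 12 - 3 = 9$)
$b{\left(A \right)} = 18 - 3 A$ ($b{\left(A \right)} = 3 \left(6 - A\right) = 18 - 3 A$)
$\left(-202 + b{\left(M^{2}{\left(3 \right)} \right)}\right)^{2} = \left(-202 + \left(18 - 3 \cdot 9^{2}\right)\right)^{2} = \left(-202 + \left(18 - 243\right)\right)^{2} = \left(-202 - 225\right)^{2} = \left(-427\right)^{2} = 182329$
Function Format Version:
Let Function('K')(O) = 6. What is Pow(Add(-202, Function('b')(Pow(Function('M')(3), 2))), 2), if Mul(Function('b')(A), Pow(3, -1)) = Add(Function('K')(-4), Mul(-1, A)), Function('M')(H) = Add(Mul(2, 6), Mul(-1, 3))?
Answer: 182329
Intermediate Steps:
Function('M')(H) = 9 (Function('M')(H) = Add(12, -3) = 9)
Function('b')(A) = Add(18, Mul(-3, A)) (Function('b')(A) = Mul(3, Add(6, Mul(-1, A))) = Add(18, Mul(-3, A)))
Pow(Add(-202, Function('b')(Pow(Function('M')(3), 2))), 2) = Pow(Add(-202, Add(18, Mul(-3, Pow(9, 2)))), 2) = Pow(Add(-202, Add(18, Mul(-3, 81))), 2) = Pow(Add(-202, Add(18, -243)), 2) = Pow(Add(-202, -225), 2) = Pow(-427, 2) = 182329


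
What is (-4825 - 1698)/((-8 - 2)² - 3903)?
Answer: 6523/3803 ≈ 1.7152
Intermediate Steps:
(-4825 - 1698)/((-8 - 2)² - 3903) = -6523/((-10)² - 3903) = -6523/(100 - 3903) = -6523/(-3803) = -6523*(-1/3803) = 6523/3803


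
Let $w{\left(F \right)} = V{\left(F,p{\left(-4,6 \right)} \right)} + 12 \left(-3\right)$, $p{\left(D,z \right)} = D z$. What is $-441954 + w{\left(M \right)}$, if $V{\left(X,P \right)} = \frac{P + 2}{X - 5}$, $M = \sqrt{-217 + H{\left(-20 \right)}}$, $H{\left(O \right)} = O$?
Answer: $- \frac{57900635}{131} + \frac{11 i \sqrt{237}}{131} \approx -4.4199 \cdot 10^{5} + 1.2927 i$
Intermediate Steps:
$M = i \sqrt{237}$ ($M = \sqrt{-217 - 20} = \sqrt{-237} = i \sqrt{237} \approx 15.395 i$)
$V{\left(X,P \right)} = \frac{2 + P}{-5 + X}$
$w{\left(F \right)} = -36 - \frac{22}{-5 + F}$ ($w{\left(F \right)} = \frac{2 - 24}{-5 + F} + 12 \left(-3\right) = \frac{2 - 24}{-5 + F} - 36 = \frac{1}{-5 + F} \left(-22\right) - 36 = - \frac{22}{-5 + F} - 36 = -36 - \frac{22}{-5 + F}$)
$-441954 + w{\left(M \right)} = -441954 + \frac{2 \left(79 - 18 i \sqrt{237}\right)}{-5 + i \sqrt{237}}$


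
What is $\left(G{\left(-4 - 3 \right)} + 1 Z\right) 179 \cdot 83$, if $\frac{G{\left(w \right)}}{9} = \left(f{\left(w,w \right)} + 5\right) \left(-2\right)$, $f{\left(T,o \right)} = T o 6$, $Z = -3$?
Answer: $-80004945$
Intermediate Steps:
$f{\left(T,o \right)} = 6 T o$
$G{\left(w \right)} = -90 - 108 w^{2}$ ($G{\left(w \right)} = 9 \left(6 w w + 5\right) \left(-2\right) = 9 \left(6 w^{2} + 5\right) \left(-2\right) = 9 \left(5 + 6 w^{2}\right) \left(-2\right) = 9 \left(-10 - 12 w^{2}\right) = -90 - 108 w^{2}$)
$\left(G{\left(-4 - 3 \right)} + 1 Z\right) 179 \cdot 83 = \left(\left(-90 - 108 \left(-4 - 3\right)^{2}\right) + 1 \left(-3\right)\right) 179 \cdot 83 = \left(\left(-90 - 108 \left(-7\right)^{2}\right) - 3\right) 179 \cdot 83 = \left(\left(-90 - 5292\right) - 3\right) 179 \cdot 83 = \left(-5382 - 3\right) 179 \cdot 83 = \left(-5385\right) 179 \cdot 83 = \left(-963915\right) 83 = -80004945$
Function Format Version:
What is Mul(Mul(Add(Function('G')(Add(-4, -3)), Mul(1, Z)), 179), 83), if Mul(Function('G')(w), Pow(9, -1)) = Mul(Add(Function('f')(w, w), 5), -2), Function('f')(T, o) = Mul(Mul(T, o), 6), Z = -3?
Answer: -80004945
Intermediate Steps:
Function('f')(T, o) = Mul(6, T, o)
Function('G')(w) = Add(-90, Mul(-108, Pow(w, 2))) (Function('G')(w) = Mul(9, Mul(Add(Mul(6, w, w), 5), -2)) = Mul(9, Mul(Add(Mul(6, Pow(w, 2)), 5), -2)) = Mul(9, Mul(Add(5, Mul(6, Pow(w, 2))), -2)) = Mul(9, Add(-10, Mul(-12, Pow(w, 2)))) = Add(-90, Mul(-108, Pow(w, 2))))
Mul(Mul(Add(Function('G')(Add(-4, -3)), Mul(1, Z)), 179), 83) = Mul(Mul(Add(Add(-90, Mul(-108, Pow(Add(-4, -3), 2))), Mul(1, -3)), 179), 83) = Mul(Mul(Add(Add(-90, Mul(-108, Pow(-7, 2))), -3), 179), 83) = Mul(Mul(Add(Add(-90, Mul(-108, 49)), -3), 179), 83) = Mul(Mul(Add(Add(-90, -5292), -3), 179), 83) = Mul(Mul(Add(-5382, -3), 179), 83) = Mul(Mul(-5385, 179), 83) = Mul(-963915, 83) = -80004945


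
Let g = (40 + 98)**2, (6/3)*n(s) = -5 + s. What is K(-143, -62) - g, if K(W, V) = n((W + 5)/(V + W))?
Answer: -7808927/410 ≈ -19046.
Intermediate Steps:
n(s) = -5/2 + s/2 (n(s) = (-5 + s)/2 = -5/2 + s/2)
g = 19044 (g = 138**2 = 19044)
K(W, V) = -5/2 + (5 + W)/(2*(V + W)) (K(W, V) = -5/2 + ((W + 5)/(V + W))/2 = -5/2 + ((5 + W)/(V + W))/2 = -5/2 + (5 + W)/(2*(V + W)))
K(-143, -62) - g = (5 - 5*(-62) - 4*(-143))/(2*(-62 - 143)) - 1*19044 = (1/2)*(5 + 310 + 572)/(-205) - 19044 = (1/2)*(-1/205)*887 - 19044 = -887/410 - 19044 = -7808927/410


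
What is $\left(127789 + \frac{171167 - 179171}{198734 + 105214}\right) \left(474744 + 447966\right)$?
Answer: $\frac{995532399738980}{8443} \approx 1.1791 \cdot 10^{11}$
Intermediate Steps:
$\left(127789 + \frac{171167 - 179171}{198734 + 105214}\right) \left(474744 + 447966\right) = \left(127789 - \frac{8004}{303948}\right) 922710 = \left(127789 - \frac{667}{25329}\right) 922710 = \frac{3236766914}{25329} \cdot 922710 = \frac{995532399738980}{8443}$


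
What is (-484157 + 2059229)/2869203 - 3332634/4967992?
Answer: -289509729213/2375696258396 ≈ -0.12186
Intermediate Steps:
(-484157 + 2059229)/2869203 - 3332634/4967992 = 1575072*(1/2869203) - 3332634*1/4967992 = 525024/956401 - 1666317/2483996 = -289509729213/2375696258396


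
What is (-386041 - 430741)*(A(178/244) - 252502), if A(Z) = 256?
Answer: 206029992372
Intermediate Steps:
(-386041 - 430741)*(A(178/244) - 252502) = (-386041 - 430741)*(256 - 252502) = -816782*(-252246) = 206029992372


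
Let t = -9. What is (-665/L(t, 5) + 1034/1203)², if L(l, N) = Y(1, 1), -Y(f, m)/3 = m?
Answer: 7962528289/160801 ≈ 49518.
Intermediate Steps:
Y(f, m) = -3*m
L(l, N) = -3 (L(l, N) = -3*1 = -3)
(-665/L(t, 5) + 1034/1203)² = (-665/(-3) + 1034/1203)² = (-665*(-⅓) + 1034*(1/1203))² = (665/3 + 1034/1203)² = (89233/401)² = 7962528289/160801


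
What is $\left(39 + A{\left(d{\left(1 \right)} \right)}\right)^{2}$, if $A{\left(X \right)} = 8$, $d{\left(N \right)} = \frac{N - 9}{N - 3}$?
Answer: $2209$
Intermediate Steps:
$d{\left(N \right)} = \frac{-9 + N}{-3 + N}$ ($d{\left(N \right)} = \frac{N - 9}{-3 + N} = \frac{-9 + N}{-3 + N}$)
$\left(39 + A{\left(d{\left(1 \right)} \right)}\right)^{2} = \left(39 + 8\right)^{2} = 47^{2} = 2209$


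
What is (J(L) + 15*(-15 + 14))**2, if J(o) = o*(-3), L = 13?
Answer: 2916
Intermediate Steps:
J(o) = -3*o
(J(L) + 15*(-15 + 14))**2 = (-3*13 + 15*(-15 + 14))**2 = (-39 + 15*(-1))**2 = (-39 - 15)**2 = (-54)**2 = 2916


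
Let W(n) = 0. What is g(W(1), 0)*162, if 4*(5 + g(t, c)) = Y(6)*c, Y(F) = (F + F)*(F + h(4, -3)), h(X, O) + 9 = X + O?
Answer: -810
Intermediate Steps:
h(X, O) = -9 + O + X (h(X, O) = -9 + (X + O) = -9 + (O + X) = -9 + O + X)
Y(F) = 2*F*(-8 + F) (Y(F) = (F + F)*(F + (-9 - 3 + 4)) = (2*F)*(F - 8) = (2*F)*(-8 + F) = 2*F*(-8 + F))
g(t, c) = -5 - 6*c (g(t, c) = -5 + ((2*6*(-8 + 6))*c)/4 = -5 + ((2*6*(-2))*c)/4 = -5 + (-24*c)/4 = -5 - 6*c)
g(W(1), 0)*162 = (-5 - 6*0)*162 = (-5 + 0)*162 = -5*162 = -810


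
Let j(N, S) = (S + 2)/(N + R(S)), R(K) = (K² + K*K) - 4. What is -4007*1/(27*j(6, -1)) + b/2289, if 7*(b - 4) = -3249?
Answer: -85634537/144207 ≈ -593.83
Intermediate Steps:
b = -3221/7 (b = 4 + (⅐)*(-3249) = 4 - 3249/7 = -3221/7 ≈ -460.14)
R(K) = -4 + 2*K² (R(K) = (K² + K²) - 4 = 2*K² - 4 = -4 + 2*K²)
j(N, S) = (2 + S)/(-4 + N + 2*S²) (j(N, S) = (S + 2)/(N + (-4 + 2*S²)) = (2 + S)/(-4 + N + 2*S²))
-4007*1/(27*j(6, -1)) + b/2289 = -4007*(-4 + 6 + 2*(-1)²)/(27*(2 - 1)) - 3221/7/2289 = -4007/(27*(1/(-4 + 6 + 2*1))) - 3221/7*1/2289 = -4007/(27*(1/(-4 + 6 + 2))) - 3221/16023 = -4007/(27*(1/4)) - 3221/16023 = -4007/(27*((¼)*1)) - 3221/16023 = -4007/(27*(¼)) - 3221/16023 = -4007/27/4 - 3221/16023 = -4007*4/27 - 3221/16023 = -16028/27 - 3221/16023 = -85634537/144207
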